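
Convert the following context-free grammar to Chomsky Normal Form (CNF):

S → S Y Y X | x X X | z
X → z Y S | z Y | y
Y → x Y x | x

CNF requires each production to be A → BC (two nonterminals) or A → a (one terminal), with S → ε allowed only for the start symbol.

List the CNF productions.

TX → x; S → z; TZ → z; X → y; Y → x; S → S X0; X0 → Y X1; X1 → Y X; S → TX X2; X2 → X X; X → TZ X3; X3 → Y S; X → TZ Y; Y → TX X4; X4 → Y TX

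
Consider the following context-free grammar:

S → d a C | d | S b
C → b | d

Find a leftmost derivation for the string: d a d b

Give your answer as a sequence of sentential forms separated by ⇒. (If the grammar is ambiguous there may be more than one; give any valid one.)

S ⇒ S b ⇒ d a C b ⇒ d a d b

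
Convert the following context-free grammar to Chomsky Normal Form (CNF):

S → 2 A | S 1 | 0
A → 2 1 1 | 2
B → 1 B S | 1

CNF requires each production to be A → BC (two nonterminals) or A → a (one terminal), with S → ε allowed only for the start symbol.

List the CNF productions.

T2 → 2; T1 → 1; S → 0; A → 2; B → 1; S → T2 A; S → S T1; A → T2 X0; X0 → T1 T1; B → T1 X1; X1 → B S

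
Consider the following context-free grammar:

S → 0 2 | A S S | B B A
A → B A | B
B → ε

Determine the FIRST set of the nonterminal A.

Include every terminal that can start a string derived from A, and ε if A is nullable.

We compute FIRST(A) using the standard algorithm.
FIRST(A) = {ε}
FIRST(B) = {ε}
FIRST(S) = {0, ε}
Therefore, FIRST(A) = {ε}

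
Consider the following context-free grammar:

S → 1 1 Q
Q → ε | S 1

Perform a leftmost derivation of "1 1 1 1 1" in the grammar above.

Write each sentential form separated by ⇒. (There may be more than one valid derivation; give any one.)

S ⇒ 1 1 Q ⇒ 1 1 S 1 ⇒ 1 1 1 1 Q 1 ⇒ 1 1 1 1 1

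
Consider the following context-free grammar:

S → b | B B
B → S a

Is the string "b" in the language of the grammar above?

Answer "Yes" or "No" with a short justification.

Yes - a valid derivation exists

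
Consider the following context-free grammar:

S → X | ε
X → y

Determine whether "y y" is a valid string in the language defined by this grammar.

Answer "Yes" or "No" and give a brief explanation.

No - no valid derivation exists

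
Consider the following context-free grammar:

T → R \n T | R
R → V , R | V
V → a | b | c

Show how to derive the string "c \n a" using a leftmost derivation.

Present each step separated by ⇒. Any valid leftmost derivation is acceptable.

T ⇒ R \n T ⇒ V \n T ⇒ c \n T ⇒ c \n R ⇒ c \n V ⇒ c \n a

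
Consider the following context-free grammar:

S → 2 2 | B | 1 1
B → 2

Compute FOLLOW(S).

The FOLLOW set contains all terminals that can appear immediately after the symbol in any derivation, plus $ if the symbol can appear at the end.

We compute FOLLOW(S) using the standard algorithm.
FOLLOW(S) starts with {$}.
FIRST(B) = {2}
FIRST(S) = {1, 2}
FOLLOW(B) = {$}
FOLLOW(S) = {$}
Therefore, FOLLOW(S) = {$}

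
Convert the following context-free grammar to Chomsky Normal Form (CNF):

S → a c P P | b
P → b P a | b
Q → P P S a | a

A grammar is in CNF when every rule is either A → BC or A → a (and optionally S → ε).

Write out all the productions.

TA → a; TC → c; S → b; TB → b; P → b; Q → a; S → TA X0; X0 → TC X1; X1 → P P; P → TB X2; X2 → P TA; Q → P X3; X3 → P X4; X4 → S TA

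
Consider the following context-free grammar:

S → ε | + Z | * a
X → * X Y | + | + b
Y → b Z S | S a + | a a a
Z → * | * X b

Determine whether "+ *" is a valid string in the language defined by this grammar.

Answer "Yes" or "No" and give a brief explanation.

Yes - a valid derivation exists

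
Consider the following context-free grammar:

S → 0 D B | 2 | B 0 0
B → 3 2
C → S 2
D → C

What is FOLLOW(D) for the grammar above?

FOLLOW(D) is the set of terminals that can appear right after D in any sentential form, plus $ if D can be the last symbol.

We compute FOLLOW(D) using the standard algorithm.
FOLLOW(S) starts with {$}.
FIRST(B) = {3}
FIRST(C) = {0, 2, 3}
FIRST(D) = {0, 2, 3}
FIRST(S) = {0, 2, 3}
FOLLOW(B) = {$, 0, 2}
FOLLOW(C) = {3}
FOLLOW(D) = {3}
FOLLOW(S) = {$, 2}
Therefore, FOLLOW(D) = {3}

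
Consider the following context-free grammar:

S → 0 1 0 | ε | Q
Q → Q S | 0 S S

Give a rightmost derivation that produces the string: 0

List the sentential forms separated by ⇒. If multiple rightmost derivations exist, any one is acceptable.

S ⇒ Q ⇒ 0 S S ⇒ 0 S ⇒ 0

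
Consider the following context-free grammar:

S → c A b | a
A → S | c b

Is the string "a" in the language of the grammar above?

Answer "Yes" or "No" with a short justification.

Yes - a valid derivation exists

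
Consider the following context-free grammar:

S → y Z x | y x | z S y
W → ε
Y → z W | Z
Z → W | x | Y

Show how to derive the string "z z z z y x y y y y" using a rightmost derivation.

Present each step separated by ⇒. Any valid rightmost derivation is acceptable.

S ⇒ z S y ⇒ z z S y y ⇒ z z z S y y y ⇒ z z z z S y y y y ⇒ z z z z y x y y y y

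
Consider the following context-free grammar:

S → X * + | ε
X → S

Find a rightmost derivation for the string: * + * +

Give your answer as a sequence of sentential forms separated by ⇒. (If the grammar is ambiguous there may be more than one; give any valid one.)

S ⇒ X * + ⇒ S * + ⇒ X * + * + ⇒ S * + * + ⇒ * + * +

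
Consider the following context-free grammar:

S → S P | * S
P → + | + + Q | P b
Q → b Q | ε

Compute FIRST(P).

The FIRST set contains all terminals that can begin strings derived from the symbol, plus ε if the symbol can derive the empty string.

We compute FIRST(P) using the standard algorithm.
FIRST(P) = {+}
FIRST(Q) = {b, ε}
FIRST(S) = {*}
Therefore, FIRST(P) = {+}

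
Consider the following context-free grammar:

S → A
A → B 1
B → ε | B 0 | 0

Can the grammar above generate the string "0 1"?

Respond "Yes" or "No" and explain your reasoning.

Yes - a valid derivation exists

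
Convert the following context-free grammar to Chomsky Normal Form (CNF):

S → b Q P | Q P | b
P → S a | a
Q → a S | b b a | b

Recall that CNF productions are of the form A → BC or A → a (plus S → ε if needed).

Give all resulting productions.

TB → b; S → b; TA → a; P → a; Q → b; S → TB X0; X0 → Q P; S → Q P; P → S TA; Q → TA S; Q → TB X1; X1 → TB TA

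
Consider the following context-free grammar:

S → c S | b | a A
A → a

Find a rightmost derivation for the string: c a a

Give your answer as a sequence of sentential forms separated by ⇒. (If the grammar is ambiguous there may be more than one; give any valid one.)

S ⇒ c S ⇒ c a A ⇒ c a a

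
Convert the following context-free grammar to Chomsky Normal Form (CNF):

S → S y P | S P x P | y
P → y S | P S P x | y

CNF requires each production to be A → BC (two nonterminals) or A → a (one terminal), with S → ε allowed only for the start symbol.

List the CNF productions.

TY → y; TX → x; S → y; P → y; S → S X0; X0 → TY P; S → S X1; X1 → P X2; X2 → TX P; P → TY S; P → P X3; X3 → S X4; X4 → P TX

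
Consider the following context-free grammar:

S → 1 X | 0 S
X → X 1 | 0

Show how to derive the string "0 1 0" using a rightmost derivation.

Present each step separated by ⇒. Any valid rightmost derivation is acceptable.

S ⇒ 0 S ⇒ 0 1 X ⇒ 0 1 0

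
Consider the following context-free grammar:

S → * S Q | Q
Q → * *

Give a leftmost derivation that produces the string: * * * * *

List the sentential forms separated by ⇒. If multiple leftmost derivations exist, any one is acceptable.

S ⇒ * S Q ⇒ * Q Q ⇒ * * * Q ⇒ * * * * *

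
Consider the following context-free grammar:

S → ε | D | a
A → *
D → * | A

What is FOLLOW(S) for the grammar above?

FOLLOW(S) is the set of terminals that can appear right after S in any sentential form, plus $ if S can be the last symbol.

We compute FOLLOW(S) using the standard algorithm.
FOLLOW(S) starts with {$}.
FIRST(A) = {*}
FIRST(D) = {*}
FIRST(S) = {*, a, ε}
FOLLOW(A) = {$}
FOLLOW(D) = {$}
FOLLOW(S) = {$}
Therefore, FOLLOW(S) = {$}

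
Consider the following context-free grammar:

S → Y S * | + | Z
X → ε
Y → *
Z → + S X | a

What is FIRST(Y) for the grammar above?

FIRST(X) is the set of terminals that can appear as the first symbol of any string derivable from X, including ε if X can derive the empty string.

We compute FIRST(Y) using the standard algorithm.
FIRST(S) = {*, +, a}
FIRST(X) = {ε}
FIRST(Y) = {*}
FIRST(Z) = {+, a}
Therefore, FIRST(Y) = {*}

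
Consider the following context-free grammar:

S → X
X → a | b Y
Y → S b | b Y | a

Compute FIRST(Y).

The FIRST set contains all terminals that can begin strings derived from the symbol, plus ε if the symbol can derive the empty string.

We compute FIRST(Y) using the standard algorithm.
FIRST(S) = {a, b}
FIRST(X) = {a, b}
FIRST(Y) = {a, b}
Therefore, FIRST(Y) = {a, b}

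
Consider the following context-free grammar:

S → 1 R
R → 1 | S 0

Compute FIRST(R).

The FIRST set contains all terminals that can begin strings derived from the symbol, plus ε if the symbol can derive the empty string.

We compute FIRST(R) using the standard algorithm.
FIRST(R) = {1}
FIRST(S) = {1}
Therefore, FIRST(R) = {1}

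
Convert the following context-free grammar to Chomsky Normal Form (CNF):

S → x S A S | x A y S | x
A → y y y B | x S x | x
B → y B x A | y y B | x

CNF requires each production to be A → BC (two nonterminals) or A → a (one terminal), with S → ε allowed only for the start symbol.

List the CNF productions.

TX → x; TY → y; S → x; A → x; B → x; S → TX X0; X0 → S X1; X1 → A S; S → TX X2; X2 → A X3; X3 → TY S; A → TY X4; X4 → TY X5; X5 → TY B; A → TX X6; X6 → S TX; B → TY X7; X7 → B X8; X8 → TX A; B → TY X9; X9 → TY B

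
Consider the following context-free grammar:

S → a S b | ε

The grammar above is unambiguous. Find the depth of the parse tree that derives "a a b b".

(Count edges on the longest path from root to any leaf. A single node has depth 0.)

3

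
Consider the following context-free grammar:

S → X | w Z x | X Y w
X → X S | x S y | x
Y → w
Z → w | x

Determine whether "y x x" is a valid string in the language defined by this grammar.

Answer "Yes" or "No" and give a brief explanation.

No - no valid derivation exists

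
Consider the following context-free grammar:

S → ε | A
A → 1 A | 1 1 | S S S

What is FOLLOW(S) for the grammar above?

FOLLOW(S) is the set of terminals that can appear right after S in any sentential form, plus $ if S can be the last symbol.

We compute FOLLOW(S) using the standard algorithm.
FOLLOW(S) starts with {$}.
FIRST(A) = {1, ε}
FIRST(S) = {1, ε}
FOLLOW(A) = {$, 1}
FOLLOW(S) = {$, 1}
Therefore, FOLLOW(S) = {$, 1}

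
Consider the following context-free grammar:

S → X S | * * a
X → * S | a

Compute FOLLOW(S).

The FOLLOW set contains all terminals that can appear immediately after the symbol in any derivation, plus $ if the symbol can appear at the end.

We compute FOLLOW(S) using the standard algorithm.
FOLLOW(S) starts with {$}.
FIRST(S) = {*, a}
FIRST(X) = {*, a}
FOLLOW(S) = {$, *, a}
FOLLOW(X) = {*, a}
Therefore, FOLLOW(S) = {$, *, a}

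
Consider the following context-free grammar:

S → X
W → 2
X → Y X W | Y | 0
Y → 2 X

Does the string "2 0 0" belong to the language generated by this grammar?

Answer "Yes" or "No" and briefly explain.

No - no valid derivation exists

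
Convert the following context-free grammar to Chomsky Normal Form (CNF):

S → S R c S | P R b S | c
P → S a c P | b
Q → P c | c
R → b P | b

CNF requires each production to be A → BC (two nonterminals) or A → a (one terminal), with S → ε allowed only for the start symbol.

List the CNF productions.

TC → c; TB → b; S → c; TA → a; P → b; Q → c; R → b; S → S X0; X0 → R X1; X1 → TC S; S → P X2; X2 → R X3; X3 → TB S; P → S X4; X4 → TA X5; X5 → TC P; Q → P TC; R → TB P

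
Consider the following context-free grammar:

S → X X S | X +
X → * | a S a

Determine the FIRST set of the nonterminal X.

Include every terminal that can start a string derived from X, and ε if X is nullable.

We compute FIRST(X) using the standard algorithm.
FIRST(S) = {*, a}
FIRST(X) = {*, a}
Therefore, FIRST(X) = {*, a}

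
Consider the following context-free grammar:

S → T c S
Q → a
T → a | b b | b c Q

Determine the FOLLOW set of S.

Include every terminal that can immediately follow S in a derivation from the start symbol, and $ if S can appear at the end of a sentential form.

We compute FOLLOW(S) using the standard algorithm.
FOLLOW(S) starts with {$}.
FIRST(Q) = {a}
FIRST(S) = {a, b}
FIRST(T) = {a, b}
FOLLOW(Q) = {c}
FOLLOW(S) = {$}
FOLLOW(T) = {c}
Therefore, FOLLOW(S) = {$}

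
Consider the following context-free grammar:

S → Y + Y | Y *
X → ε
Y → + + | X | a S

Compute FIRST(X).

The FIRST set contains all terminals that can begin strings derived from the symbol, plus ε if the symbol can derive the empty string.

We compute FIRST(X) using the standard algorithm.
FIRST(S) = {*, +, a}
FIRST(X) = {ε}
FIRST(Y) = {+, a, ε}
Therefore, FIRST(X) = {ε}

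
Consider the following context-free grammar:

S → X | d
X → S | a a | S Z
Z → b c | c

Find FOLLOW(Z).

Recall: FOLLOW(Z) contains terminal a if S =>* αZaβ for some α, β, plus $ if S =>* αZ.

We compute FOLLOW(Z) using the standard algorithm.
FOLLOW(S) starts with {$}.
FIRST(S) = {a, d}
FIRST(X) = {a, d}
FIRST(Z) = {b, c}
FOLLOW(S) = {$, b, c}
FOLLOW(X) = {$, b, c}
FOLLOW(Z) = {$, b, c}
Therefore, FOLLOW(Z) = {$, b, c}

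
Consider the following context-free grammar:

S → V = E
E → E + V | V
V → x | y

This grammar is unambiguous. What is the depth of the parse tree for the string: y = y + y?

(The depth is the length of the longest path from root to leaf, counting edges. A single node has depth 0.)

4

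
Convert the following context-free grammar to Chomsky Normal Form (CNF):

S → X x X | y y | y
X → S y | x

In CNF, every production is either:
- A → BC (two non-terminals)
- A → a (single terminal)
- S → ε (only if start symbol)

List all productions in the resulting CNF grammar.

TX → x; TY → y; S → y; X → x; S → X X0; X0 → TX X; S → TY TY; X → S TY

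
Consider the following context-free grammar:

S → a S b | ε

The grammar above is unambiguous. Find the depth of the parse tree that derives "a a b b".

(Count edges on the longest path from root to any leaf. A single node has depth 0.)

3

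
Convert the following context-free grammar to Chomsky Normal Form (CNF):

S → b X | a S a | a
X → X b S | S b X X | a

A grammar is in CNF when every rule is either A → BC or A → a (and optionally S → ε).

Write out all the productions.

TB → b; TA → a; S → a; X → a; S → TB X; S → TA X0; X0 → S TA; X → X X1; X1 → TB S; X → S X2; X2 → TB X3; X3 → X X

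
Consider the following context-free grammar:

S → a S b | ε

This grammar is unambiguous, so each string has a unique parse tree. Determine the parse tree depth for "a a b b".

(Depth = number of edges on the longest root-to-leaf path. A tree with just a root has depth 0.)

3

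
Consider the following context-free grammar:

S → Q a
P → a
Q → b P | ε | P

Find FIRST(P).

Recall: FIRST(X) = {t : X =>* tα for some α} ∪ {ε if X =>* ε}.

We compute FIRST(P) using the standard algorithm.
FIRST(P) = {a}
FIRST(Q) = {a, b, ε}
FIRST(S) = {a, b}
Therefore, FIRST(P) = {a}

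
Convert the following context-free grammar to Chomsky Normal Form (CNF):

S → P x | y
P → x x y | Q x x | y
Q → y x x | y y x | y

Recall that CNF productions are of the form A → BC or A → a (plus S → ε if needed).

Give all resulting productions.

TX → x; S → y; TY → y; P → y; Q → y; S → P TX; P → TX X0; X0 → TX TY; P → Q X1; X1 → TX TX; Q → TY X2; X2 → TX TX; Q → TY X3; X3 → TY TX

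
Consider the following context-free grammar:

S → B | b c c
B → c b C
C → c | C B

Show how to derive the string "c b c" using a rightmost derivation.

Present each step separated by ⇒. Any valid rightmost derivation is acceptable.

S ⇒ B ⇒ c b C ⇒ c b c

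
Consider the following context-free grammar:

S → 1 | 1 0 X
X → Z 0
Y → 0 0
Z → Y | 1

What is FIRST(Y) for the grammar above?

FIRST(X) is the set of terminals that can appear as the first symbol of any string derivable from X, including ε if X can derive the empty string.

We compute FIRST(Y) using the standard algorithm.
FIRST(S) = {1}
FIRST(X) = {0, 1}
FIRST(Y) = {0}
FIRST(Z) = {0, 1}
Therefore, FIRST(Y) = {0}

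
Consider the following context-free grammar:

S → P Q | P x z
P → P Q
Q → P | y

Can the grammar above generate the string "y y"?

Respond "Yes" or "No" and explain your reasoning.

No - no valid derivation exists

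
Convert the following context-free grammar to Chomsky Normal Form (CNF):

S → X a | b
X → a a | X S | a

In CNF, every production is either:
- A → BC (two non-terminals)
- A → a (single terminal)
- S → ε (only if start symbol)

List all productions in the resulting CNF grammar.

TA → a; S → b; X → a; S → X TA; X → TA TA; X → X S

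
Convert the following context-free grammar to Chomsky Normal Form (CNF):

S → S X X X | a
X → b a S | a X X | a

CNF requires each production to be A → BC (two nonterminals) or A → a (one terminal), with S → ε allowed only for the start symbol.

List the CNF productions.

S → a; TB → b; TA → a; X → a; S → S X0; X0 → X X1; X1 → X X; X → TB X2; X2 → TA S; X → TA X3; X3 → X X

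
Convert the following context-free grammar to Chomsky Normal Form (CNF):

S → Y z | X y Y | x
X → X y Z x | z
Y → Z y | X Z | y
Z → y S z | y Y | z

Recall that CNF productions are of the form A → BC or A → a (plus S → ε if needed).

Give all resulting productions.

TZ → z; TY → y; S → x; TX → x; X → z; Y → y; Z → z; S → Y TZ; S → X X0; X0 → TY Y; X → X X1; X1 → TY X2; X2 → Z TX; Y → Z TY; Y → X Z; Z → TY X3; X3 → S TZ; Z → TY Y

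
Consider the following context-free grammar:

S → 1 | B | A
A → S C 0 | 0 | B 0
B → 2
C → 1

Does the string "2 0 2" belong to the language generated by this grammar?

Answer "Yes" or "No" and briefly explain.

No - no valid derivation exists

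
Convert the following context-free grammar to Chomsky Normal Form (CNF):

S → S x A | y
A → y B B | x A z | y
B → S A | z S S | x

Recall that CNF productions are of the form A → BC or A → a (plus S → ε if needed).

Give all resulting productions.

TX → x; S → y; TY → y; TZ → z; A → y; B → x; S → S X0; X0 → TX A; A → TY X1; X1 → B B; A → TX X2; X2 → A TZ; B → S A; B → TZ X3; X3 → S S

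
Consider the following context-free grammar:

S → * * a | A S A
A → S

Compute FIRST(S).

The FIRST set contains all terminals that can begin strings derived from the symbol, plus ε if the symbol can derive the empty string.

We compute FIRST(S) using the standard algorithm.
FIRST(A) = {*}
FIRST(S) = {*}
Therefore, FIRST(S) = {*}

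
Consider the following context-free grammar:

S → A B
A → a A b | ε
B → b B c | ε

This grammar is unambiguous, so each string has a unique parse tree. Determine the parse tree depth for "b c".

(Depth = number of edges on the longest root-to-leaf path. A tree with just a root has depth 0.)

3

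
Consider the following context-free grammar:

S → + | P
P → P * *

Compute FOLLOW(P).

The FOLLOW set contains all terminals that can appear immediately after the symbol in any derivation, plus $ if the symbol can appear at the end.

We compute FOLLOW(P) using the standard algorithm.
FOLLOW(S) starts with {$}.
FIRST(P) = {}
FIRST(S) = {+}
FOLLOW(P) = {$, *}
FOLLOW(S) = {$}
Therefore, FOLLOW(P) = {$, *}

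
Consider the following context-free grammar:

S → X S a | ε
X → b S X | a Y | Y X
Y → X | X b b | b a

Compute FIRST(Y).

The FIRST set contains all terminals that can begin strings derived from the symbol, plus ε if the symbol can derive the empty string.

We compute FIRST(Y) using the standard algorithm.
FIRST(S) = {a, b, ε}
FIRST(X) = {a, b}
FIRST(Y) = {a, b}
Therefore, FIRST(Y) = {a, b}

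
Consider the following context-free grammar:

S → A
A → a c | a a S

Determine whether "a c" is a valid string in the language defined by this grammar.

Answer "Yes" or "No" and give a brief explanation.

Yes - a valid derivation exists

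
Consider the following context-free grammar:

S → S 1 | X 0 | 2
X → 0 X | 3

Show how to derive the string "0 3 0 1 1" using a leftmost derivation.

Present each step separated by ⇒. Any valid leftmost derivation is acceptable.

S ⇒ S 1 ⇒ S 1 1 ⇒ X 0 1 1 ⇒ 0 X 0 1 1 ⇒ 0 3 0 1 1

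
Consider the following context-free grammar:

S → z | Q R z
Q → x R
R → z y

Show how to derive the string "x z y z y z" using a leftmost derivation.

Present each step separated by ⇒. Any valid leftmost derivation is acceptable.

S ⇒ Q R z ⇒ x R R z ⇒ x z y R z ⇒ x z y z y z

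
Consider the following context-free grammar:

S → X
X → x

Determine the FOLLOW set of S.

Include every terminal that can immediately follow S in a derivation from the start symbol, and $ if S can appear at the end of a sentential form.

We compute FOLLOW(S) using the standard algorithm.
FOLLOW(S) starts with {$}.
FIRST(S) = {x}
FIRST(X) = {x}
FOLLOW(S) = {$}
FOLLOW(X) = {$}
Therefore, FOLLOW(S) = {$}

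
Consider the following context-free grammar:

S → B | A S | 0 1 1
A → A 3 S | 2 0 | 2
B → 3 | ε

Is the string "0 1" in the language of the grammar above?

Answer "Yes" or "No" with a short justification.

No - no valid derivation exists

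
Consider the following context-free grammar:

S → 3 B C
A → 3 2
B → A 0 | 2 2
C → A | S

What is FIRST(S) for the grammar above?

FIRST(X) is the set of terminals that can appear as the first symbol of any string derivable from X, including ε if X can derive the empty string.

We compute FIRST(S) using the standard algorithm.
FIRST(A) = {3}
FIRST(B) = {2, 3}
FIRST(C) = {3}
FIRST(S) = {3}
Therefore, FIRST(S) = {3}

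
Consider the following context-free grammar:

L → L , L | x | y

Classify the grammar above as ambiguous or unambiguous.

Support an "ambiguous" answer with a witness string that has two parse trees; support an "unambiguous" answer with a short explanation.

Ambiguous - the string 'x , y , x , x , y , x' has two distinct parse trees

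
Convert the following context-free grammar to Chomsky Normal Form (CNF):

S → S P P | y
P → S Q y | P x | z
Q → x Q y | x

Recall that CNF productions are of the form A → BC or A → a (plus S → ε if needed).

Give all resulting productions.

S → y; TY → y; TX → x; P → z; Q → x; S → S X0; X0 → P P; P → S X1; X1 → Q TY; P → P TX; Q → TX X2; X2 → Q TY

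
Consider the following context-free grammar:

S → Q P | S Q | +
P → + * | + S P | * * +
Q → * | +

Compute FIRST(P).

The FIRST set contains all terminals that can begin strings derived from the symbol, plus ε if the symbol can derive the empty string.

We compute FIRST(P) using the standard algorithm.
FIRST(P) = {*, +}
FIRST(Q) = {*, +}
FIRST(S) = {*, +}
Therefore, FIRST(P) = {*, +}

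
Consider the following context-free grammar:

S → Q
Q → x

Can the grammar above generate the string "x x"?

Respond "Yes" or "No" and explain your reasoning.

No - no valid derivation exists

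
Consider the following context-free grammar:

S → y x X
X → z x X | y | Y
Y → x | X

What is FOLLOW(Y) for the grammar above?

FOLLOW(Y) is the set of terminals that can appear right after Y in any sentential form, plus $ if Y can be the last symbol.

We compute FOLLOW(Y) using the standard algorithm.
FOLLOW(S) starts with {$}.
FIRST(S) = {y}
FIRST(X) = {x, y, z}
FIRST(Y) = {x, y, z}
FOLLOW(S) = {$}
FOLLOW(X) = {$}
FOLLOW(Y) = {$}
Therefore, FOLLOW(Y) = {$}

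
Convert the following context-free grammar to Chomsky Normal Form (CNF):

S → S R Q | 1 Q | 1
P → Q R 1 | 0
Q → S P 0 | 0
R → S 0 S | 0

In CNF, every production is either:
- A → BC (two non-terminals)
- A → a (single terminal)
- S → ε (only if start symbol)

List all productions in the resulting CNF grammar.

T1 → 1; S → 1; P → 0; T0 → 0; Q → 0; R → 0; S → S X0; X0 → R Q; S → T1 Q; P → Q X1; X1 → R T1; Q → S X2; X2 → P T0; R → S X3; X3 → T0 S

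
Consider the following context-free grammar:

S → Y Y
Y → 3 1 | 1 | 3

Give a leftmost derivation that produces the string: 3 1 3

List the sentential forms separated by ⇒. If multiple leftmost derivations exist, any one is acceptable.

S ⇒ Y Y ⇒ 3 1 Y ⇒ 3 1 3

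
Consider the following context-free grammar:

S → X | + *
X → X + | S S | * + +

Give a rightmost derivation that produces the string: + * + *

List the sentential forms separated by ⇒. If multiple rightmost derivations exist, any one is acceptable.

S ⇒ X ⇒ S S ⇒ S + * ⇒ + * + *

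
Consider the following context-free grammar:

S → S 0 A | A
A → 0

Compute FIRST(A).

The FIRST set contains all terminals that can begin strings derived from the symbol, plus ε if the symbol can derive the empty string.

We compute FIRST(A) using the standard algorithm.
FIRST(A) = {0}
FIRST(S) = {0}
Therefore, FIRST(A) = {0}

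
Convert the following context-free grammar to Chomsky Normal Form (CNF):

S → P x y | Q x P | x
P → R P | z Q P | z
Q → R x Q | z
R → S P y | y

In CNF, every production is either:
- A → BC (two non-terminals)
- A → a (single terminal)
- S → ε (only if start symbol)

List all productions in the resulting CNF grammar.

TX → x; TY → y; S → x; TZ → z; P → z; Q → z; R → y; S → P X0; X0 → TX TY; S → Q X1; X1 → TX P; P → R P; P → TZ X2; X2 → Q P; Q → R X3; X3 → TX Q; R → S X4; X4 → P TY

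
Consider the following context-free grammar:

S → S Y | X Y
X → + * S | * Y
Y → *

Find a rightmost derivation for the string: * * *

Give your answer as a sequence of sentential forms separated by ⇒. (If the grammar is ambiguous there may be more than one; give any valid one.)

S ⇒ X Y ⇒ X * ⇒ * Y * ⇒ * * *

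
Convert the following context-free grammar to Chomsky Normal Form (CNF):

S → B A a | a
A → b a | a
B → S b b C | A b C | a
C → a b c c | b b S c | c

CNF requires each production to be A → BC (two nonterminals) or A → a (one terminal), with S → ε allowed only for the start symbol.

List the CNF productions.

TA → a; S → a; TB → b; A → a; B → a; TC → c; C → c; S → B X0; X0 → A TA; A → TB TA; B → S X1; X1 → TB X2; X2 → TB C; B → A X3; X3 → TB C; C → TA X4; X4 → TB X5; X5 → TC TC; C → TB X6; X6 → TB X7; X7 → S TC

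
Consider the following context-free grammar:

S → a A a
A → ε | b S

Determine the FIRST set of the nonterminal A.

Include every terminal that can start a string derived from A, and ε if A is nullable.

We compute FIRST(A) using the standard algorithm.
FIRST(A) = {b, ε}
FIRST(S) = {a}
Therefore, FIRST(A) = {b, ε}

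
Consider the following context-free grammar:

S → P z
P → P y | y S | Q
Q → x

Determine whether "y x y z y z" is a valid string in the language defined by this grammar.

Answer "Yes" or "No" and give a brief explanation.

Yes - a valid derivation exists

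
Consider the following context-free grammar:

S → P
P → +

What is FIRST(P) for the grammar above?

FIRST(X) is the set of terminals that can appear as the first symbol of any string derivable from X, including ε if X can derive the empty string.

We compute FIRST(P) using the standard algorithm.
FIRST(P) = {+}
FIRST(S) = {+}
Therefore, FIRST(P) = {+}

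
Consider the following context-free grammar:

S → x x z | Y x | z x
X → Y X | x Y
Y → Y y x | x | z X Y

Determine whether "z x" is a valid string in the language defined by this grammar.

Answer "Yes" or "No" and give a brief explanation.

Yes - a valid derivation exists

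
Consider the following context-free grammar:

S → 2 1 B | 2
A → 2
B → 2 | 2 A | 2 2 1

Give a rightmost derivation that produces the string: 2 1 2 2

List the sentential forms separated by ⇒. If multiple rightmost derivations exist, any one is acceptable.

S ⇒ 2 1 B ⇒ 2 1 2 A ⇒ 2 1 2 2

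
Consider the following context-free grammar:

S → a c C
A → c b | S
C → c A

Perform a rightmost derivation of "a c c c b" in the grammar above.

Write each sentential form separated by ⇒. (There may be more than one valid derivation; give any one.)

S ⇒ a c C ⇒ a c c A ⇒ a c c c b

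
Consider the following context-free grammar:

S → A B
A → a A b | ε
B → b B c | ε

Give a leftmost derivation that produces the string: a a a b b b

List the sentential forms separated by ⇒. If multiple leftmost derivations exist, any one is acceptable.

S ⇒ A B ⇒ a A b B ⇒ a a A b b B ⇒ a a a A b b b B ⇒ a a a b b b B ⇒ a a a b b b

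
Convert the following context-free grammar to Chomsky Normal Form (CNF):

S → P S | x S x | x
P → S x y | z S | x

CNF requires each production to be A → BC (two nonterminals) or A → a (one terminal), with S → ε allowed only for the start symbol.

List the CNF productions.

TX → x; S → x; TY → y; TZ → z; P → x; S → P S; S → TX X0; X0 → S TX; P → S X1; X1 → TX TY; P → TZ S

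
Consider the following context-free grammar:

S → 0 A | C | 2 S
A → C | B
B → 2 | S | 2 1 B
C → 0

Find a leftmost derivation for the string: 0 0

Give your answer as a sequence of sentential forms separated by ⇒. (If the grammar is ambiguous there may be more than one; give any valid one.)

S ⇒ 0 A ⇒ 0 C ⇒ 0 0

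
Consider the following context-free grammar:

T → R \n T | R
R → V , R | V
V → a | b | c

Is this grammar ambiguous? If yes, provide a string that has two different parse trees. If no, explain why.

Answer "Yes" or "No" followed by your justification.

No - the grammar is unambiguous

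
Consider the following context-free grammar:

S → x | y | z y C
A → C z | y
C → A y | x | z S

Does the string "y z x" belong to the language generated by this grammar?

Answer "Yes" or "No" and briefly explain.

No - no valid derivation exists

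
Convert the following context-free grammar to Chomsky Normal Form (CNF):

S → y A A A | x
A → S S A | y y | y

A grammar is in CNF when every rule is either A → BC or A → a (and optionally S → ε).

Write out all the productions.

TY → y; S → x; A → y; S → TY X0; X0 → A X1; X1 → A A; A → S X2; X2 → S A; A → TY TY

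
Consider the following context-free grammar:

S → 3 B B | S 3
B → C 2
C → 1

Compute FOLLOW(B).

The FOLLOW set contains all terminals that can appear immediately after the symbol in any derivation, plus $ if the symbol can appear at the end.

We compute FOLLOW(B) using the standard algorithm.
FOLLOW(S) starts with {$}.
FIRST(B) = {1}
FIRST(C) = {1}
FIRST(S) = {3}
FOLLOW(B) = {$, 1, 3}
FOLLOW(C) = {2}
FOLLOW(S) = {$, 3}
Therefore, FOLLOW(B) = {$, 1, 3}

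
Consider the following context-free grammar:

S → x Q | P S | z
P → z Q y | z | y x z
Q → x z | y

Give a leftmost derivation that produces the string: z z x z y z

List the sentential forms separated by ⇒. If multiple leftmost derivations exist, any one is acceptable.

S ⇒ P S ⇒ z S ⇒ z P S ⇒ z z Q y S ⇒ z z x z y S ⇒ z z x z y z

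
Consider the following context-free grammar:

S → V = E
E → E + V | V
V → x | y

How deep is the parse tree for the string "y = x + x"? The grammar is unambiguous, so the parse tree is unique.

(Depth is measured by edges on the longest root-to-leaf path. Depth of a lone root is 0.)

4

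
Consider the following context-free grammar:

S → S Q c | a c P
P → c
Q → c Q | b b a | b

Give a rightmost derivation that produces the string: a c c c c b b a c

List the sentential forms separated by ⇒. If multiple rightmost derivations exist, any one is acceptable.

S ⇒ S Q c ⇒ S c Q c ⇒ S c c Q c ⇒ S c c b b a c ⇒ a c P c c b b a c ⇒ a c c c c b b a c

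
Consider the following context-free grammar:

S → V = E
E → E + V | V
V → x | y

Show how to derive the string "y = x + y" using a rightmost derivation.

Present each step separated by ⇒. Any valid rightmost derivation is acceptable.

S ⇒ V = E ⇒ V = E + V ⇒ V = E + y ⇒ V = V + y ⇒ V = x + y ⇒ y = x + y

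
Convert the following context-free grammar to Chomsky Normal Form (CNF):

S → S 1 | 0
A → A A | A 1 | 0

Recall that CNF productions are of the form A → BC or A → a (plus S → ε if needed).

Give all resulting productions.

T1 → 1; S → 0; A → 0; S → S T1; A → A A; A → A T1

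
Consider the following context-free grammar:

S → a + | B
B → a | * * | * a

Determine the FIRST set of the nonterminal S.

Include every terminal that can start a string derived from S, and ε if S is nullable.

We compute FIRST(S) using the standard algorithm.
FIRST(B) = {*, a}
FIRST(S) = {*, a}
Therefore, FIRST(S) = {*, a}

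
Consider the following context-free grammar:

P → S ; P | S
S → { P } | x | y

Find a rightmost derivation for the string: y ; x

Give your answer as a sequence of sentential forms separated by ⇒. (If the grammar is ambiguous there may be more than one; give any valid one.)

P ⇒ S ; P ⇒ S ; S ⇒ S ; x ⇒ y ; x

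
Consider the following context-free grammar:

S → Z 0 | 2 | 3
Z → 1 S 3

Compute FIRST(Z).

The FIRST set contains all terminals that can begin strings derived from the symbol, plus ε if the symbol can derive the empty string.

We compute FIRST(Z) using the standard algorithm.
FIRST(S) = {1, 2, 3}
FIRST(Z) = {1}
Therefore, FIRST(Z) = {1}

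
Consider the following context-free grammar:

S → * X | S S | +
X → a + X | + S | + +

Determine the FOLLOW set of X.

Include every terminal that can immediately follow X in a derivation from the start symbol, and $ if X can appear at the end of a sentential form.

We compute FOLLOW(X) using the standard algorithm.
FOLLOW(S) starts with {$}.
FIRST(S) = {*, +}
FIRST(X) = {+, a}
FOLLOW(S) = {$, *, +}
FOLLOW(X) = {$, *, +}
Therefore, FOLLOW(X) = {$, *, +}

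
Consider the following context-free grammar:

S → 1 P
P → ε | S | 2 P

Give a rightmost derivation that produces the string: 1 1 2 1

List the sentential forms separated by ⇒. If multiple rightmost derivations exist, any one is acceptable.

S ⇒ 1 P ⇒ 1 S ⇒ 1 1 P ⇒ 1 1 2 P ⇒ 1 1 2 S ⇒ 1 1 2 1 P ⇒ 1 1 2 1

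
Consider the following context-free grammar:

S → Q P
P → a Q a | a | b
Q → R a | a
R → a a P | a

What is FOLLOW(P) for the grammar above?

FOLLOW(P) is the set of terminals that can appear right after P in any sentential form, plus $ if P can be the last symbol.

We compute FOLLOW(P) using the standard algorithm.
FOLLOW(S) starts with {$}.
FIRST(P) = {a, b}
FIRST(Q) = {a}
FIRST(R) = {a}
FIRST(S) = {a}
FOLLOW(P) = {$, a}
FOLLOW(Q) = {a, b}
FOLLOW(R) = {a}
FOLLOW(S) = {$}
Therefore, FOLLOW(P) = {$, a}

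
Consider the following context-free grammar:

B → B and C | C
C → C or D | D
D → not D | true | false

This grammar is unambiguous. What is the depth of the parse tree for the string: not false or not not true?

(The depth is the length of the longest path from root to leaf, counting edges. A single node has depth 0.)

5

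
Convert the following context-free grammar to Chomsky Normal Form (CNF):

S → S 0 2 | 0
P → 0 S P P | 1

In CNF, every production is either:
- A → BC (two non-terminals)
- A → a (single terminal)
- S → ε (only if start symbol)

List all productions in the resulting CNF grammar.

T0 → 0; T2 → 2; S → 0; P → 1; S → S X0; X0 → T0 T2; P → T0 X1; X1 → S X2; X2 → P P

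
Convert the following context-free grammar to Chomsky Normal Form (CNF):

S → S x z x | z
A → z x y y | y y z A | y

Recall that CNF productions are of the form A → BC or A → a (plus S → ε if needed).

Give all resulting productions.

TX → x; TZ → z; S → z; TY → y; A → y; S → S X0; X0 → TX X1; X1 → TZ TX; A → TZ X2; X2 → TX X3; X3 → TY TY; A → TY X4; X4 → TY X5; X5 → TZ A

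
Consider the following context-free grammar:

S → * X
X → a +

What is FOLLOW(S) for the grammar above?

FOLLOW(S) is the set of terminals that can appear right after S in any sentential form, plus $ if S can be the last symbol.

We compute FOLLOW(S) using the standard algorithm.
FOLLOW(S) starts with {$}.
FIRST(S) = {*}
FIRST(X) = {a}
FOLLOW(S) = {$}
FOLLOW(X) = {$}
Therefore, FOLLOW(S) = {$}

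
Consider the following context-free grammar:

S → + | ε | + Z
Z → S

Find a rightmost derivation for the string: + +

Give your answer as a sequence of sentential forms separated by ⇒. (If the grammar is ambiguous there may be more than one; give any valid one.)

S ⇒ + Z ⇒ + S ⇒ + +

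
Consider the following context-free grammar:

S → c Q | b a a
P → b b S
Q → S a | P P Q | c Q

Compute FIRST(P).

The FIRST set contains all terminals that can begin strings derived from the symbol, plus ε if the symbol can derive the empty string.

We compute FIRST(P) using the standard algorithm.
FIRST(P) = {b}
FIRST(Q) = {b, c}
FIRST(S) = {b, c}
Therefore, FIRST(P) = {b}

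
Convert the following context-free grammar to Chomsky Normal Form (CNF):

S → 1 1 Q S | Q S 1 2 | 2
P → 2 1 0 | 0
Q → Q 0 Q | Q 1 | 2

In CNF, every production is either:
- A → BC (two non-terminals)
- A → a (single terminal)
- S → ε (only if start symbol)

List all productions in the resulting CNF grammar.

T1 → 1; T2 → 2; S → 2; T0 → 0; P → 0; Q → 2; S → T1 X0; X0 → T1 X1; X1 → Q S; S → Q X2; X2 → S X3; X3 → T1 T2; P → T2 X4; X4 → T1 T0; Q → Q X5; X5 → T0 Q; Q → Q T1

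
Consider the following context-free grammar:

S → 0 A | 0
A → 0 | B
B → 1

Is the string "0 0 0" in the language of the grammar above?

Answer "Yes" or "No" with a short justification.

No - no valid derivation exists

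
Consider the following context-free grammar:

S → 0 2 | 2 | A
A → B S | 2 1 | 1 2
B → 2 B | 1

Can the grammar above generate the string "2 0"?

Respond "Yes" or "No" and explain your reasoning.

No - no valid derivation exists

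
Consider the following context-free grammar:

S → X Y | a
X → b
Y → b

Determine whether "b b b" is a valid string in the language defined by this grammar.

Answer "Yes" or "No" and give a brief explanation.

No - no valid derivation exists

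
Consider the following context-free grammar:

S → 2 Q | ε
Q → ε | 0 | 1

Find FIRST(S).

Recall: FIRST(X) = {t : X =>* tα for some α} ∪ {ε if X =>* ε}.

We compute FIRST(S) using the standard algorithm.
FIRST(Q) = {0, 1, ε}
FIRST(S) = {2, ε}
Therefore, FIRST(S) = {2, ε}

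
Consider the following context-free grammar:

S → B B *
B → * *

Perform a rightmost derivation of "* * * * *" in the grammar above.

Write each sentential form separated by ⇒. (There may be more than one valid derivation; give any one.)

S ⇒ B B * ⇒ B * * * ⇒ * * * * *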